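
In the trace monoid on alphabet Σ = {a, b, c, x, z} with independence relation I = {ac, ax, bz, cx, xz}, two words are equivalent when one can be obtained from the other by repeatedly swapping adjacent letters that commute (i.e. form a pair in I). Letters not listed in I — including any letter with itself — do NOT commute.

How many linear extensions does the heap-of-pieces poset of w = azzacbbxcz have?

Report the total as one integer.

6

drop 0:a onto floor
drop 1:z onto {0:a}
drop 2:z onto {1:z}
drop 3:a onto {2:z}
drop 4:c onto {2:z}
drop 5:b onto {3:a, 4:c}
drop 6:b onto {5:b}
drop 7:x onto {6:b}
drop 8:c onto {6:b}
drop 9:z onto {8:c}
ground layer = {0:a}
drop-orders for the pieces not yet dropped (sum over which currently-grounded one goes next):
  1 to go: {7} 1  {9} 1
  2 to go: {7,9} 2  {8,9} 1
  3 to go: {7,8,9} 3
  4 to go: {6,7,8,9} 3
  5 to go: {5,6,7,8,9} 3
  6 to go: {3,5,6,7,8,9} 3  {4,5,6,7,8,9} 3
  7 to go: {3,4,5,6,7,8,9} 6
  8 to go: {2,3,4,5,6,7,8,9} 6
  if 0:a drops first: 6 orders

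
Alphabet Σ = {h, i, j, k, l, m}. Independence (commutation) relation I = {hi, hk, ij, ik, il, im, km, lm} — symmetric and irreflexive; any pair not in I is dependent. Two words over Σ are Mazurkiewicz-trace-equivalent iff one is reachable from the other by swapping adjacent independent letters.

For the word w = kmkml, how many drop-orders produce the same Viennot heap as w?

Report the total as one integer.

10

piece 0:k — minimal
piece 1:m — minimal
piece 2:k rests on {0:k}
piece 3:m rests on {1:m}
piece 4:l rests on {2:k}
minimal pieces: {0:k, 1:m}
ways to finish when only these pieces remain (= sum over removing one remaining piece with nothing left below it):
  1 left: {3}→1  {4}→1
  2 left: {1,3}→1  {2,4}→1  {3,4}→2
  3 left: {0,2,4}→1  {1,3,4}→3  {2,3,4}→3
  placing 0:k first → 6 extensions
  placing 1:m first → 4 extensions
total linear extensions = 10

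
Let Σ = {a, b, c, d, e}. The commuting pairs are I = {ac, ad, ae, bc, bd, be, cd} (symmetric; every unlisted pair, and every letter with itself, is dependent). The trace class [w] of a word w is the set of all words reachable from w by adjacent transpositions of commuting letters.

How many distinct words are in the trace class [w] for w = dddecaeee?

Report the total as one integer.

9

0(d) covers ∅
1(d) covers 0:d
2(d) covers 1:d
3(e) covers 2:d
4(c) covers 3:e
5(a) covers ∅
6(e) covers 4:c
7(e) covers 6:e
8(e) covers 7:e
floor of heap: 0:d, 5:a
completions by unplaced set U, small U first (add the entries for U minus each lowest piece of U):
  |U|=1: {5}:1  {8}:1
  |U|=2: {5,8}:2  {7,8}:1
  |U|=3: {5,7,8}:3  {6,7,8}:1
  |U|=4: {4,6,7,8}:1  {5,6,7,8}:4
  |U|=5: {3,4,6,7,8}:1  {4,5,6,7,8}:5
  |U|=6: {2,3,4,6,7,8}:1  {3,4,5,6,7,8}:6
  |U|=7: {1,2,3,4,6,7,8}:1  {2,3,4,5,6,7,8}:7
  start at 0(d): 8
  start at 5(a): 1
sum over floor = 9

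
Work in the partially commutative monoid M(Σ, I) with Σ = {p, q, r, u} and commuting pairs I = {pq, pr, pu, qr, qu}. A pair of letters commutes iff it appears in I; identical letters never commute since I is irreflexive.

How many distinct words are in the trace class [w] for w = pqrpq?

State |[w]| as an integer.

30

#0=p has no predecessor
#1=q has no predecessor
#2=r has no predecessor
#3=p depends on [0:p]
#4=q depends on [1:q]
sources: [0:p, 1:q, 2:r]
N(rest) = Σ N(rest − s) over sources s of rest; N(one piece) = 1:
  size 1 → [2]=1  [3]=1  [4]=1
  size 2 → [0,3]=1  [1,4]=1  [2,3]=2  [2,4]=2  [3,4]=2
  size 3 → [0,2,3]=3  [0,3,4]=3  [1,2,4]=3  [1,3,4]=3  [2,3,4]=6
  first=0(p) contributes 12
  first=1(q) contributes 12
  first=2(r) contributes 6
|[w]| = 30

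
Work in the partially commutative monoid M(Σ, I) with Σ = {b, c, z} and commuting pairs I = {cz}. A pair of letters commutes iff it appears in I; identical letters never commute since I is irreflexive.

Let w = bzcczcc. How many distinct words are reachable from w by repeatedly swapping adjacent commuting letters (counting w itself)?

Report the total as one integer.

#0=b has no predecessor
#1=z depends on [0:b]
#2=c depends on [0:b]
#3=c depends on [2:c]
#4=z depends on [1:z]
#5=c depends on [3:c]
#6=c depends on [5:c]
sources: [0:b]
N(rest) = Σ N(rest − s) over sources s of rest; N(one piece) = 1:
  size 1 → [4]=1  [6]=1
  size 2 → [1,4]=1  [4,6]=2  [5,6]=1
  size 3 → [1,4,6]=3  [3,5,6]=1  [4,5,6]=3
  size 4 → [1,4,5,6]=6  [2,3,5,6]=1  [3,4,5,6]=4
  size 5 → [1,3,4,5,6]=10  [2,3,4,5,6]=5
  first=0(b) contributes 15

15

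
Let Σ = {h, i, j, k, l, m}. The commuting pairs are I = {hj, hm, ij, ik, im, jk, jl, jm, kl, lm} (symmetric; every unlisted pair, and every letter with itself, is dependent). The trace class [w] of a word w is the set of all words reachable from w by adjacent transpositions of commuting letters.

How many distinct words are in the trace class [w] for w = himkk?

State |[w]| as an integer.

7

drop 0:h onto floor
drop 1:i onto {0:h}
drop 2:m onto floor
drop 3:k onto {0:h, 2:m}
drop 4:k onto {3:k}
ground layer = {0:h, 2:m}
drop-orders for the pieces not yet dropped (sum over which currently-grounded one goes next):
  1 to go: {1} 1  {4} 1
  2 to go: {1,4} 2  {3,4} 1
  3 to go: {1,3,4} 3  {2,3,4} 1
  if 0:h drops first: 4 orders
  if 2:m drops first: 3 orders
heap linearizations: 7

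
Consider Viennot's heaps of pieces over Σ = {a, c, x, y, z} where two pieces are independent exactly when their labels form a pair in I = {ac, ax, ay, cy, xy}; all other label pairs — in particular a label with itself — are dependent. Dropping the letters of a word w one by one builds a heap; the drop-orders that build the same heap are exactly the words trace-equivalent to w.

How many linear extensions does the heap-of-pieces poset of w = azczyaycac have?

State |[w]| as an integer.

90

piece 0:a — minimal
piece 1:z rests on {0:a}
piece 2:c rests on {1:z}
piece 3:z rests on {2:c}
piece 4:y rests on {3:z}
piece 5:a rests on {3:z}
piece 6:y rests on {4:y}
piece 7:c rests on {3:z}
piece 8:a rests on {5:a}
piece 9:c rests on {7:c}
minimal pieces: {0:a}
ways to finish when only these pieces remain (= sum over removing one remaining piece with nothing left below it):
  1 left: {6}→1  {8}→1  {9}→1
  2 left: {4,6}→1  {5,8}→1  {6,8}→2  {6,9}→2  {7,9}→1  {8,9}→2
  3 left: {4,6,8}→3  {4,6,9}→3  {5,6,8}→3  {5,8,9}→3  {6,7,9}→3  {6,8,9}→6  {7,8,9}→3
  4 left: {4,5,6,8}→6  {4,6,7,9}→6  {4,6,8,9}→12  {5,6,8,9}→12  {5,7,8,9}→6  {6,7,8,9}→12
  5 left: {4,5,6,8,9}→30  {4,6,7,8,9}→30  {5,6,7,8,9}→30
  6 left: {4,5,6,7,8,9}→90
  7 left: {3,4,5,6,7,8,9}→90
  8 left: {2,3,4,5,6,7,8,9}→90
  placing 0:a first → 90 extensions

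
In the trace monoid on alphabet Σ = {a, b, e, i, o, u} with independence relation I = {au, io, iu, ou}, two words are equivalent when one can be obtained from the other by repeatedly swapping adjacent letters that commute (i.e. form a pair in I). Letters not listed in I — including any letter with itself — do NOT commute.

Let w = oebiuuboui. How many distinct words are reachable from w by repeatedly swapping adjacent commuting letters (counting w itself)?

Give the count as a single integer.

18

0(o) covers ∅
1(e) covers 0:o
2(b) covers 1:e
3(i) covers 2:b
4(u) covers 2:b
5(u) covers 4:u
6(b) covers 3:i, 5:u
7(o) covers 6:b
8(u) covers 6:b
9(i) covers 6:b
floor of heap: 0:o
completions by unplaced set U, small U first (add the entries for U minus each lowest piece of U):
  |U|=1: {7}:1  {8}:1  {9}:1
  |U|=2: {7,8}:2  {7,9}:2  {8,9}:2
  |U|=3: {7,8,9}:6
  |U|=4: {6,7,8,9}:6
  |U|=5: {3,6,7,8,9}:6  {5,6,7,8,9}:6
  |U|=6: {3,5,6,7,8,9}:12  {4,5,6,7,8,9}:6
  |U|=7: {3,4,5,6,7,8,9}:18
  |U|=8: {2,3,4,5,6,7,8,9}:18
  start at 0(o): 18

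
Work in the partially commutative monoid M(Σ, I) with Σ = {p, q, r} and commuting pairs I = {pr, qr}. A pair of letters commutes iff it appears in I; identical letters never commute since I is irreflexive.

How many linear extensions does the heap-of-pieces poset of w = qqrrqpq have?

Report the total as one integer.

#0=q has no predecessor
#1=q depends on [0:q]
#2=r has no predecessor
#3=r depends on [2:r]
#4=q depends on [1:q]
#5=p depends on [4:q]
#6=q depends on [5:p]
sources: [0:q, 2:r]
N(rest) = Σ N(rest − s) over sources s of rest; N(one piece) = 1:
  size 1 → [3]=1  [6]=1
  size 2 → [2,3]=1  [3,6]=2  [5,6]=1
  size 3 → [2,3,6]=3  [3,5,6]=3  [4,5,6]=1
  size 4 → [1,4,5,6]=1  [2,3,5,6]=6  [3,4,5,6]=4
  size 5 → [0,1,4,5,6]=1  [1,3,4,5,6]=5  [2,3,4,5,6]=10
  first=0(q) contributes 15
  first=2(r) contributes 6
|[w]| = 21

21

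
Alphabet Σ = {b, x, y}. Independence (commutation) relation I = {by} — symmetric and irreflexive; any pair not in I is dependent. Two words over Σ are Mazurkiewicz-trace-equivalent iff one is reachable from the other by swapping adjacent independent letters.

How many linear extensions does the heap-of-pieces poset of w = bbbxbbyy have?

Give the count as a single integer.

6

#0=b has no predecessor
#1=b depends on [0:b]
#2=b depends on [1:b]
#3=x depends on [2:b]
#4=b depends on [3:x]
#5=b depends on [4:b]
#6=y depends on [3:x]
#7=y depends on [6:y]
sources: [0:b]
N(rest) = Σ N(rest − s) over sources s of rest; N(one piece) = 1:
  size 1 → [5]=1  [7]=1
  size 2 → [4,5]=1  [5,7]=2  [6,7]=1
  size 3 → [4,5,7]=3  [5,6,7]=3
  size 4 → [4,5,6,7]=6
  size 5 → [3,4,5,6,7]=6
  size 6 → [2,3,4,5,6,7]=6
  first=0(b) contributes 6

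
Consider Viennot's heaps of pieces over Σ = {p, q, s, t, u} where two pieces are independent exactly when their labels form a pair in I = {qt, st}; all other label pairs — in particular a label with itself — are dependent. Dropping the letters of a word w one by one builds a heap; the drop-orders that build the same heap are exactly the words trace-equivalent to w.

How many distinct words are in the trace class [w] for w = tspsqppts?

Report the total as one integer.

0(t) covers ∅
1(s) covers ∅
2(p) covers 0:t, 1:s
3(s) covers 2:p
4(q) covers 3:s
5(p) covers 4:q
6(p) covers 5:p
7(t) covers 6:p
8(s) covers 6:p
floor of heap: 0:t, 1:s
completions by unplaced set U, small U first (add the entries for U minus each lowest piece of U):
  |U|=1: {7}:1  {8}:1
  |U|=2: {7,8}:2
  |U|=3: {6,7,8}:2
  |U|=4: {5,6,7,8}:2
  |U|=5: {4,5,6,7,8}:2
  |U|=6: {3,4,5,6,7,8}:2
  |U|=7: {2,3,4,5,6,7,8}:2
  start at 0(t): 2
  start at 1(s): 2
sum over floor = 4

4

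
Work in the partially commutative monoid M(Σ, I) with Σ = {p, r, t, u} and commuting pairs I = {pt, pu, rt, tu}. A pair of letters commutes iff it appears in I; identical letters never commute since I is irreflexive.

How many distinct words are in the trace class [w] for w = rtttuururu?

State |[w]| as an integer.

#0=r has no predecessor
#1=t has no predecessor
#2=t depends on [1:t]
#3=t depends on [2:t]
#4=u depends on [0:r]
#5=u depends on [4:u]
#6=r depends on [5:u]
#7=u depends on [6:r]
#8=r depends on [7:u]
#9=u depends on [8:r]
sources: [0:r, 1:t]
N(rest) = Σ N(rest − s) over sources s of rest; N(one piece) = 1:
  size 1 → [3]=1  [9]=1
  size 2 → [2,3]=1  [3,9]=2  [8,9]=1
  size 3 → [1,2,3]=1  [2,3,9]=3  [3,8,9]=3  [7,8,9]=1
  size 4 → [1,2,3,9]=4  [2,3,8,9]=6  [3,7,8,9]=4  [6,7,8,9]=1
  size 5 → [1,2,3,8,9]=10  [2,3,7,8,9]=10  [3,6,7,8,9]=5  [5,6,7,8,9]=1
  size 6 → [1,2,3,7,8,9]=20  [2,3,6,7,8,9]=15  [3,5,6,7,8,9]=6  [4,5,6,7,8,9]=1
  size 7 → [0,4,5,6,7,8,9]=1  [1,2,3,6,7,8,9]=35  [2,3,5,6,7,8,9]=21  [3,4,5,6,7,8,9]=7
  size 8 → [0,3,4,5,6,7,8,9]=8  [1,2,3,5,6,7,8,9]=56  [2,3,4,5,6,7,8,9]=28
  first=0(r) contributes 84
  first=1(t) contributes 36
|[w]| = 120

120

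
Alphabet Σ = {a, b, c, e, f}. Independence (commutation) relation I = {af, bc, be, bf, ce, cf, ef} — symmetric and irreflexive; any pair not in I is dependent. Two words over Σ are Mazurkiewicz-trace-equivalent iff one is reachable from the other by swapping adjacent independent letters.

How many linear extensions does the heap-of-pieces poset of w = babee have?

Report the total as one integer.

3

piece 0:b — minimal
piece 1:a rests on {0:b}
piece 2:b rests on {1:a}
piece 3:e rests on {1:a}
piece 4:e rests on {3:e}
minimal pieces: {0:b}
ways to finish when only these pieces remain (= sum over removing one remaining piece with nothing left below it):
  1 left: {2}→1  {4}→1
  2 left: {2,4}→2  {3,4}→1
  3 left: {2,3,4}→3
  placing 0:b first → 3 extensions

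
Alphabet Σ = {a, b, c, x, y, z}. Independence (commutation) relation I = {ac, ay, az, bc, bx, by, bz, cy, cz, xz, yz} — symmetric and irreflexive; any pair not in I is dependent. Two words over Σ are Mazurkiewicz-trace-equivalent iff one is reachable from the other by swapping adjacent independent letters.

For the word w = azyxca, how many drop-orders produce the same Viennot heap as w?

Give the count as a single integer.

24

#0=a has no predecessor
#1=z has no predecessor
#2=y has no predecessor
#3=x depends on [0:a, 2:y]
#4=c depends on [3:x]
#5=a depends on [3:x]
sources: [0:a, 1:z, 2:y]
N(rest) = Σ N(rest − s) over sources s of rest; N(one piece) = 1:
  size 1 → [1]=1  [4]=1  [5]=1
  size 2 → [1,4]=2  [1,5]=2  [4,5]=2
  size 3 → [1,4,5]=6  [3,4,5]=2
  size 4 → [0,3,4,5]=2  [1,3,4,5]=8  [2,3,4,5]=2
  first=0(a) contributes 10
  first=1(z) contributes 4
  first=2(y) contributes 10
|[w]| = 24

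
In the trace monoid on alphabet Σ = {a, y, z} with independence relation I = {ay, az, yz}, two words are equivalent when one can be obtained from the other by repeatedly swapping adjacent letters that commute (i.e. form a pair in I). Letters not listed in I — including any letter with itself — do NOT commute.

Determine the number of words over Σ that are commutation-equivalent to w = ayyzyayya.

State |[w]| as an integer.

piece 0:a — minimal
piece 1:y — minimal
piece 2:y rests on {1:y}
piece 3:z — minimal
piece 4:y rests on {2:y}
piece 5:a rests on {0:a}
piece 6:y rests on {4:y}
piece 7:y rests on {6:y}
piece 8:a rests on {5:a}
minimal pieces: {0:a, 1:y, 3:z}
ways to finish when only these pieces remain (= sum over removing one remaining piece with nothing left below it):
  1 left: {3}→1  {7}→1  {8}→1
  2 left: {3,7}→2  {3,8}→2  {5,8}→1  {6,7}→1  {7,8}→2
  3 left: {0,5,8}→1  {3,5,8}→3  {3,6,7}→3  {3,7,8}→6  {4,6,7}→1  {5,7,8}→3  {6,7,8}→3
  4 left: {0,3,5,8}→4  {0,5,7,8}→4  {2,4,6,7}→1  {3,4,6,7}→4  {3,5,7,8}→12  {3,6,7,8}→12  {4,6,7,8}→4  {5,6,7,8}→6
  5 left: {0,3,5,7,8}→20  {0,5,6,7,8}→10  {1,2,4,6,7}→1  {2,3,4,6,7}→5  {2,4,6,7,8}→5  {3,4,6,7,8}→20  {3,5,6,7,8}→30  {4,5,6,7,8}→10
  6 left: {0,3,5,6,7,8}→60  {0,4,5,6,7,8}→20  {1,2,3,4,6,7}→6  {1,2,4,6,7,8}→6  {2,3,4,6,7,8}→30  {2,4,5,6,7,8}→15  {3,4,5,6,7,8}→60
  7 left: {0,2,4,5,6,7,8}→35  {0,3,4,5,6,7,8}→140  {1,2,3,4,6,7,8}→42  {1,2,4,5,6,7,8}→21  {2,3,4,5,6,7,8}→105
  placing 0:a first → 168 extensions
  placing 1:y first → 280 extensions
  placing 3:z first → 56 extensions
total linear extensions = 504

504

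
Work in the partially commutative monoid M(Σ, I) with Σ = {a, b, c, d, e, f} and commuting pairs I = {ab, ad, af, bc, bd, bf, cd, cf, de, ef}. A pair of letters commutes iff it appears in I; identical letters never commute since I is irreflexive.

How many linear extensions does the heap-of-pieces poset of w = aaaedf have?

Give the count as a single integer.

15

#0=a has no predecessor
#1=a depends on [0:a]
#2=a depends on [1:a]
#3=e depends on [2:a]
#4=d has no predecessor
#5=f depends on [4:d]
sources: [0:a, 4:d]
N(rest) = Σ N(rest − s) over sources s of rest; N(one piece) = 1:
  size 1 → [3]=1  [5]=1
  size 2 → [2,3]=1  [3,5]=2  [4,5]=1
  size 3 → [1,2,3]=1  [2,3,5]=3  [3,4,5]=3
  size 4 → [0,1,2,3]=1  [1,2,3,5]=4  [2,3,4,5]=6
  first=0(a) contributes 10
  first=4(d) contributes 5
|[w]| = 15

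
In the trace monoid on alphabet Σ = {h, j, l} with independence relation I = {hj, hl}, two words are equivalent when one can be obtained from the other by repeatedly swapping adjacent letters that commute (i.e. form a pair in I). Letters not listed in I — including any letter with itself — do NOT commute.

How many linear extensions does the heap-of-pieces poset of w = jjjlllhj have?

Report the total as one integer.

8

drop 0:j onto floor
drop 1:j onto {0:j}
drop 2:j onto {1:j}
drop 3:l onto {2:j}
drop 4:l onto {3:l}
drop 5:l onto {4:l}
drop 6:h onto floor
drop 7:j onto {5:l}
ground layer = {0:j, 6:h}
drop-orders for the pieces not yet dropped (sum over which currently-grounded one goes next):
  1 to go: {6} 1  {7} 1
  2 to go: {5,7} 1  {6,7} 2
  3 to go: {4,5,7} 1  {5,6,7} 3
  4 to go: {3,4,5,7} 1  {4,5,6,7} 4
  5 to go: {2,3,4,5,7} 1  {3,4,5,6,7} 5
  6 to go: {1,2,3,4,5,7} 1  {2,3,4,5,6,7} 6
  if 0:j drops first: 7 orders
  if 6:h drops first: 1 orders
heap linearizations: 8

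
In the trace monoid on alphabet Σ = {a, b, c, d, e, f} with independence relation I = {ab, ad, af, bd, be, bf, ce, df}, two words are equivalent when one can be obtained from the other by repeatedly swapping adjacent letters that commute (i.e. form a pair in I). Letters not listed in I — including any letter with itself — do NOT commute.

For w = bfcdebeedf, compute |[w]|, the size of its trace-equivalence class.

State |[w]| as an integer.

drop 0:b onto floor
drop 1:f onto floor
drop 2:c onto {0:b, 1:f}
drop 3:d onto {2:c}
drop 4:e onto {3:d}
drop 5:b onto {2:c}
drop 6:e onto {4:e}
drop 7:e onto {6:e}
drop 8:d onto {7:e}
drop 9:f onto {7:e}
ground layer = {0:b, 1:f}
drop-orders for the pieces not yet dropped (sum over which currently-grounded one goes next):
  1 to go: {5} 1  {8} 1  {9} 1
  2 to go: {5,8} 2  {5,9} 2  {8,9} 2
  3 to go: {5,8,9} 6  {7,8,9} 2
  4 to go: {5,7,8,9} 8  {6,7,8,9} 2
  5 to go: {4,6,7,8,9} 2  {5,6,7,8,9} 10
  6 to go: {3,4,6,7,8,9} 2  {4,5,6,7,8,9} 12
  7 to go: {3,4,5,6,7,8,9} 14
  8 to go: {2,3,4,5,6,7,8,9} 14
  if 0:b drops first: 14 orders
  if 1:f drops first: 14 orders
heap linearizations: 28

28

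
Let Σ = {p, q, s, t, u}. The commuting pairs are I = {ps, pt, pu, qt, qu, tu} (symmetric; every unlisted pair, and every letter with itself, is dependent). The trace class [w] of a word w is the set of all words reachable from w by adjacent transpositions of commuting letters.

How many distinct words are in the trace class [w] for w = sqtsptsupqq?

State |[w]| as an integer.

86

0(s) covers ∅
1(q) covers 0:s
2(t) covers 0:s
3(s) covers 1:q, 2:t
4(p) covers 1:q
5(t) covers 3:s
6(s) covers 5:t
7(u) covers 6:s
8(p) covers 4:p
9(q) covers 6:s, 8:p
10(q) covers 9:q
floor of heap: 0:s
completions by unplaced set U, small U first (add the entries for U minus each lowest piece of U):
  |U|=1: {7}:1  {10}:1
  |U|=2: {7,10}:2  {9,10}:1
  |U|=3: {7,9,10}:3  {8,9,10}:1
  |U|=4: {4,8,9,10}:1  {6,7,9,10}:3  {7,8,9,10}:4
  |U|=5: {4,7,8,9,10}:5  {5,6,7,9,10}:3  {6,7,8,9,10}:7
  |U|=6: {3,5,6,7,9,10}:3  {4,6,7,8,9,10}:12  {5,6,7,8,9,10}:10
  |U|=7: {2,3,5,6,7,9,10}:3  {3,5,6,7,8,9,10}:13  {4,5,6,7,8,9,10}:22
  |U|=8: {2,3,5,6,7,8,9,10}:16  {3,4,5,6,7,8,9,10}:35
  |U|=9: {1,3,4,5,6,7,8,9,10}:35  {2,3,4,5,6,7,8,9,10}:51
  start at 0(s): 86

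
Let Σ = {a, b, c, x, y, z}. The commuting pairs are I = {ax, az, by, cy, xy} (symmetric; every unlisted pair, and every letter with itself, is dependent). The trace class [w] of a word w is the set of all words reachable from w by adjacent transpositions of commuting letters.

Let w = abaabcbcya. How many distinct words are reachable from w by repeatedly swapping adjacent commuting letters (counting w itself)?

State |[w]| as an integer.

5

0(a) covers ∅
1(b) covers 0:a
2(a) covers 1:b
3(a) covers 2:a
4(b) covers 3:a
5(c) covers 4:b
6(b) covers 5:c
7(c) covers 6:b
8(y) covers 3:a
9(a) covers 7:c, 8:y
floor of heap: 0:a
completions by unplaced set U, small U first (add the entries for U minus each lowest piece of U):
  |U|=1: {9}:1
  |U|=2: {7,9}:1  {8,9}:1
  |U|=3: {6,7,9}:1  {7,8,9}:2
  |U|=4: {5,6,7,9}:1  {6,7,8,9}:3
  |U|=5: {4,5,6,7,9}:1  {5,6,7,8,9}:4
  |U|=6: {4,5,6,7,8,9}:5
  |U|=7: {3,4,5,6,7,8,9}:5
  |U|=8: {2,3,4,5,6,7,8,9}:5
  start at 0(a): 5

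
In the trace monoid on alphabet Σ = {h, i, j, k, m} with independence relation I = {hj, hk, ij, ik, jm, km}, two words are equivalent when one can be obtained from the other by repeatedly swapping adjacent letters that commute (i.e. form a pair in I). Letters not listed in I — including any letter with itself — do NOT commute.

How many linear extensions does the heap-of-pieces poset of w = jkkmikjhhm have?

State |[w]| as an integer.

252

drop 0:j onto floor
drop 1:k onto {0:j}
drop 2:k onto {1:k}
drop 3:m onto floor
drop 4:i onto {3:m}
drop 5:k onto {2:k}
drop 6:j onto {5:k}
drop 7:h onto {4:i}
drop 8:h onto {7:h}
drop 9:m onto {8:h}
ground layer = {0:j, 3:m}
drop-orders for the pieces not yet dropped (sum over which currently-grounded one goes next):
  1 to go: {6} 1  {9} 1
  2 to go: {5,6} 1  {6,9} 2  {8,9} 1
  3 to go: {2,5,6} 1  {5,6,9} 3  {6,8,9} 3  {7,8,9} 1
  4 to go: {1,2,5,6} 1  {2,5,6,9} 4  {4,7,8,9} 1  {5,6,8,9} 6  {6,7,8,9} 4
  5 to go: {0,1,2,5,6} 1  {1,2,5,6,9} 5  {2,5,6,8,9} 10  {3,4,7,8,9} 1  {4,6,7,8,9} 5  {5,6,7,8,9} 10
  6 to go: {0,1,2,5,6,9} 6  {1,2,5,6,8,9} 15  {2,5,6,7,8,9} 20  {3,4,6,7,8,9} 6  {4,5,6,7,8,9} 15
  7 to go: {0,1,2,5,6,8,9} 21  {1,2,5,6,7,8,9} 35  {2,4,5,6,7,8,9} 35  {3,4,5,6,7,8,9} 21
  8 to go: {0,1,2,5,6,7,8,9} 56  {1,2,4,5,6,7,8,9} 70  {2,3,4,5,6,7,8,9} 56
  if 0:j drops first: 126 orders
  if 3:m drops first: 126 orders
heap linearizations: 252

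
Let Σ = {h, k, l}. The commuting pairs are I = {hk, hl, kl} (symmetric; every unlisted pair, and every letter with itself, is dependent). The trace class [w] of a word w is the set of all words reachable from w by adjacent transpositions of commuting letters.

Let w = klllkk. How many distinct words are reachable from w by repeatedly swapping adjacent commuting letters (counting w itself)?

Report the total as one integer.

20

0(k) covers ∅
1(l) covers ∅
2(l) covers 1:l
3(l) covers 2:l
4(k) covers 0:k
5(k) covers 4:k
floor of heap: 0:k, 1:l
completions by unplaced set U, small U first (add the entries for U minus each lowest piece of U):
  |U|=1: {3}:1  {5}:1
  |U|=2: {2,3}:1  {3,5}:2  {4,5}:1
  |U|=3: {0,4,5}:1  {1,2,3}:1  {2,3,5}:3  {3,4,5}:3
  |U|=4: {0,3,4,5}:4  {1,2,3,5}:4  {2,3,4,5}:6
  start at 0(k): 10
  start at 1(l): 10
sum over floor = 20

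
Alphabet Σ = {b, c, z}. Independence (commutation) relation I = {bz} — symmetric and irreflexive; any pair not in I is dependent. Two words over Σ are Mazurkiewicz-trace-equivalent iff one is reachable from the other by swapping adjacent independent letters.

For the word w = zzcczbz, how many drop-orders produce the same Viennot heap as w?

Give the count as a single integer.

piece 0:z — minimal
piece 1:z rests on {0:z}
piece 2:c rests on {1:z}
piece 3:c rests on {2:c}
piece 4:z rests on {3:c}
piece 5:b rests on {3:c}
piece 6:z rests on {4:z}
minimal pieces: {0:z}
ways to finish when only these pieces remain (= sum over removing one remaining piece with nothing left below it):
  1 left: {5}→1  {6}→1
  2 left: {4,6}→1  {5,6}→2
  3 left: {4,5,6}→3
  4 left: {3,4,5,6}→3
  5 left: {2,3,4,5,6}→3
  placing 0:z first → 3 extensions

3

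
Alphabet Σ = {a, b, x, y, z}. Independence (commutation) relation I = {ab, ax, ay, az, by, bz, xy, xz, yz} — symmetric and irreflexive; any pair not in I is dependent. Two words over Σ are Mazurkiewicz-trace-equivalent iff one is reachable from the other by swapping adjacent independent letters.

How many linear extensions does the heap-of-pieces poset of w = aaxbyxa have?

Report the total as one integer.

140

#0=a has no predecessor
#1=a depends on [0:a]
#2=x has no predecessor
#3=b depends on [2:x]
#4=y has no predecessor
#5=x depends on [3:b]
#6=a depends on [1:a]
sources: [0:a, 2:x, 4:y]
N(rest) = Σ N(rest − s) over sources s of rest; N(one piece) = 1:
  size 1 → [4]=1  [5]=1  [6]=1
  size 2 → [1,6]=1  [3,5]=1  [4,5]=2  [4,6]=2  [5,6]=2
  size 3 → [0,1,6]=1  [1,4,6]=3  [1,5,6]=3  [2,3,5]=1  [3,4,5]=3  [3,5,6]=3  [4,5,6]=6
  size 4 → [0,1,4,6]=4  [0,1,5,6]=4  [1,3,5,6]=6  [1,4,5,6]=12  [2,3,4,5]=4  [2,3,5,6]=4  [3,4,5,6]=12
  size 5 → [0,1,3,5,6]=10  [0,1,4,5,6]=20  [1,2,3,5,6]=10  [1,3,4,5,6]=30  [2,3,4,5,6]=20
  first=0(a) contributes 60
  first=2(x) contributes 60
  first=4(y) contributes 20
|[w]| = 140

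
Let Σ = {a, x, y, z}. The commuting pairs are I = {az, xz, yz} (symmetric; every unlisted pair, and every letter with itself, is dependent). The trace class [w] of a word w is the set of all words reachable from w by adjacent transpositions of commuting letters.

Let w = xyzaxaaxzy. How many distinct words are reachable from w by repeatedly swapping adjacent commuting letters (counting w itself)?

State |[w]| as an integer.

45

#0=x has no predecessor
#1=y depends on [0:x]
#2=z has no predecessor
#3=a depends on [1:y]
#4=x depends on [3:a]
#5=a depends on [4:x]
#6=a depends on [5:a]
#7=x depends on [6:a]
#8=z depends on [2:z]
#9=y depends on [7:x]
sources: [0:x, 2:z]
N(rest) = Σ N(rest − s) over sources s of rest; N(one piece) = 1:
  size 1 → [8]=1  [9]=1
  size 2 → [2,8]=1  [7,9]=1  [8,9]=2
  size 3 → [2,8,9]=3  [6,7,9]=1  [7,8,9]=3
  size 4 → [2,7,8,9]=6  [5,6,7,9]=1  [6,7,8,9]=4
  size 5 → [2,6,7,8,9]=10  [4,5,6,7,9]=1  [5,6,7,8,9]=5
  size 6 → [2,5,6,7,8,9]=15  [3,4,5,6,7,9]=1  [4,5,6,7,8,9]=6
  size 7 → [1,3,4,5,6,7,9]=1  [2,4,5,6,7,8,9]=21  [3,4,5,6,7,8,9]=7
  size 8 → [0,1,3,4,5,6,7,9]=1  [1,3,4,5,6,7,8,9]=8  [2,3,4,5,6,7,8,9]=28
  first=0(x) contributes 36
  first=2(z) contributes 9
|[w]| = 45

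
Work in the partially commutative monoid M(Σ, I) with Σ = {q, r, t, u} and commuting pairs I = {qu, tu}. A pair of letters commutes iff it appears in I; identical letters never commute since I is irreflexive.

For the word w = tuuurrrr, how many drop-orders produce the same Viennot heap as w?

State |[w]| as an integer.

#0=t has no predecessor
#1=u has no predecessor
#2=u depends on [1:u]
#3=u depends on [2:u]
#4=r depends on [0:t, 3:u]
#5=r depends on [4:r]
#6=r depends on [5:r]
#7=r depends on [6:r]
sources: [0:t, 1:u]
N(rest) = Σ N(rest − s) over sources s of rest; N(one piece) = 1:
  size 1 → [7]=1
  size 2 → [6,7]=1
  size 3 → [5,6,7]=1
  size 4 → [4,5,6,7]=1
  size 5 → [0,4,5,6,7]=1  [3,4,5,6,7]=1
  size 6 → [0,3,4,5,6,7]=2  [2,3,4,5,6,7]=1
  first=0(t) contributes 1
  first=1(u) contributes 3
|[w]| = 4

4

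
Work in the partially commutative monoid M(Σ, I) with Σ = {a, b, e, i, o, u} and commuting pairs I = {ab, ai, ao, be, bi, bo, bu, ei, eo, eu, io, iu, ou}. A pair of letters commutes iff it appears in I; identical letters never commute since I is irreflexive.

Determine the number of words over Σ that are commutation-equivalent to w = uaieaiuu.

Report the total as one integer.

piece 0:u — minimal
piece 1:a rests on {0:u}
piece 2:i — minimal
piece 3:e rests on {1:a}
piece 4:a rests on {3:e}
piece 5:i rests on {2:i}
piece 6:u rests on {4:a}
piece 7:u rests on {6:u}
minimal pieces: {0:u, 2:i}
ways to finish when only these pieces remain (= sum over removing one remaining piece with nothing left below it):
  1 left: {5}→1  {7}→1
  2 left: {2,5}→1  {5,7}→2  {6,7}→1
  3 left: {2,5,7}→3  {4,6,7}→1  {5,6,7}→3
  4 left: {2,5,6,7}→6  {3,4,6,7}→1  {4,5,6,7}→4
  5 left: {1,3,4,6,7}→1  {2,4,5,6,7}→10  {3,4,5,6,7}→5
  6 left: {0,1,3,4,6,7}→1  {1,3,4,5,6,7}→6  {2,3,4,5,6,7}→15
  placing 0:u first → 21 extensions
  placing 2:i first → 7 extensions
total linear extensions = 28

28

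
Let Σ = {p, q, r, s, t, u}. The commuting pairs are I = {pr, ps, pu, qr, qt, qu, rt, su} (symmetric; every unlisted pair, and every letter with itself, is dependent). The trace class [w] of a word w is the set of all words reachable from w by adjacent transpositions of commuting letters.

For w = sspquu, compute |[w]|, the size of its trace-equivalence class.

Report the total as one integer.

drop 0:s onto floor
drop 1:s onto {0:s}
drop 2:p onto floor
drop 3:q onto {1:s, 2:p}
drop 4:u onto floor
drop 5:u onto {4:u}
ground layer = {0:s, 2:p, 4:u}
drop-orders for the pieces not yet dropped (sum over which currently-grounded one goes next):
  1 to go: {3} 1  {5} 1
  2 to go: {1,3} 1  {2,3} 1  {3,5} 2  {4,5} 1
  3 to go: {0,1,3} 1  {1,2,3} 2  {1,3,5} 3  {2,3,5} 3  {3,4,5} 3
  4 to go: {0,1,2,3} 3  {0,1,3,5} 4  {1,2,3,5} 8  {1,3,4,5} 6  {2,3,4,5} 6
  if 0:s drops first: 20 orders
  if 2:p drops first: 10 orders
  if 4:u drops first: 15 orders
heap linearizations: 45

45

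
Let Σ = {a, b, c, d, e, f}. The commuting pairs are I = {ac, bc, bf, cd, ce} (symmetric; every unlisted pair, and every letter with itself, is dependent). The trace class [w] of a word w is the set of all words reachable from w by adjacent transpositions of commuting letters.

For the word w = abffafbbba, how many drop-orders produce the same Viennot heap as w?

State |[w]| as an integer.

12

piece 0:a — minimal
piece 1:b rests on {0:a}
piece 2:f rests on {0:a}
piece 3:f rests on {2:f}
piece 4:a rests on {1:b, 3:f}
piece 5:f rests on {4:a}
piece 6:b rests on {4:a}
piece 7:b rests on {6:b}
piece 8:b rests on {7:b}
piece 9:a rests on {5:f, 8:b}
minimal pieces: {0:a}
ways to finish when only these pieces remain (= sum over removing one remaining piece with nothing left below it):
  1 left: {9}→1
  2 left: {5,9}→1  {8,9}→1
  3 left: {5,8,9}→2  {7,8,9}→1
  4 left: {5,7,8,9}→3  {6,7,8,9}→1
  5 left: {5,6,7,8,9}→4
  6 left: {4,5,6,7,8,9}→4
  7 left: {1,4,5,6,7,8,9}→4  {3,4,5,6,7,8,9}→4
  8 left: {1,3,4,5,6,7,8,9}→8  {2,3,4,5,6,7,8,9}→4
  placing 0:a first → 12 extensions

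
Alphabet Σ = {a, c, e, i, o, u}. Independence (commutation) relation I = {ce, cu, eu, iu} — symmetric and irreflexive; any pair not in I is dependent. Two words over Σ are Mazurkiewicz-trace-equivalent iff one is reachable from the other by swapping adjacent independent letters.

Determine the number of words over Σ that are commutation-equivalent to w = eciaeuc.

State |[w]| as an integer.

piece 0:e — minimal
piece 1:c — minimal
piece 2:i rests on {0:e, 1:c}
piece 3:a rests on {2:i}
piece 4:e rests on {3:a}
piece 5:u rests on {3:a}
piece 6:c rests on {3:a}
minimal pieces: {0:e, 1:c}
ways to finish when only these pieces remain (= sum over removing one remaining piece with nothing left below it):
  1 left: {4}→1  {5}→1  {6}→1
  2 left: {4,5}→2  {4,6}→2  {5,6}→2
  3 left: {4,5,6}→6
  4 left: {3,4,5,6}→6
  5 left: {2,3,4,5,6}→6
  placing 0:e first → 6 extensions
  placing 1:c first → 6 extensions
total linear extensions = 12

12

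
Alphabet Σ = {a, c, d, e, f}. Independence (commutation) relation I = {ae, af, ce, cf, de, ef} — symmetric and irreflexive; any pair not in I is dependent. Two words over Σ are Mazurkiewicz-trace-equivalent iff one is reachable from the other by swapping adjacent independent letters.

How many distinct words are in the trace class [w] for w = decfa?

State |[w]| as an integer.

#0=d has no predecessor
#1=e has no predecessor
#2=c depends on [0:d]
#3=f depends on [0:d]
#4=a depends on [2:c]
sources: [0:d, 1:e]
N(rest) = Σ N(rest − s) over sources s of rest; N(one piece) = 1:
  size 1 → [1]=1  [3]=1  [4]=1
  size 2 → [1,3]=2  [1,4]=2  [2,4]=1  [3,4]=2
  size 3 → [1,2,4]=3  [1,3,4]=6  [2,3,4]=3
  first=0(d) contributes 12
  first=1(e) contributes 3
|[w]| = 15

15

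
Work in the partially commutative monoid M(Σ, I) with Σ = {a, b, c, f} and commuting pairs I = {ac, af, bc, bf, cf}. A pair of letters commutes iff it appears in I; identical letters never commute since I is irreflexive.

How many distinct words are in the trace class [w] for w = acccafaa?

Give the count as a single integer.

280

0(a) covers ∅
1(c) covers ∅
2(c) covers 1:c
3(c) covers 2:c
4(a) covers 0:a
5(f) covers ∅
6(a) covers 4:a
7(a) covers 6:a
floor of heap: 0:a, 1:c, 5:f
completions by unplaced set U, small U first (add the entries for U minus each lowest piece of U):
  |U|=1: {3}:1  {5}:1  {7}:1
  |U|=2: {2,3}:1  {3,5}:2  {3,7}:2  {5,7}:2  {6,7}:1
  |U|=3: {1,2,3}:1  {2,3,5}:3  {2,3,7}:3  {3,5,7}:6  {3,6,7}:3  {4,6,7}:1  {5,6,7}:3
  |U|=4: {0,4,6,7}:1  {1,2,3,5}:4  {1,2,3,7}:4  {2,3,5,7}:12  {2,3,6,7}:6  {3,4,6,7}:4  {3,5,6,7}:12  {4,5,6,7}:4
  |U|=5: {0,3,4,6,7}:5  {0,4,5,6,7}:5  {1,2,3,5,7}:20  {1,2,3,6,7}:10  {2,3,4,6,7}:10  {2,3,5,6,7}:30  {3,4,5,6,7}:20
  |U|=6: {0,2,3,4,6,7}:15  {0,3,4,5,6,7}:30  {1,2,3,4,6,7}:20  {1,2,3,5,6,7}:60  {2,3,4,5,6,7}:60
  start at 0(a): 140
  start at 1(c): 105
  start at 5(f): 35
sum over floor = 280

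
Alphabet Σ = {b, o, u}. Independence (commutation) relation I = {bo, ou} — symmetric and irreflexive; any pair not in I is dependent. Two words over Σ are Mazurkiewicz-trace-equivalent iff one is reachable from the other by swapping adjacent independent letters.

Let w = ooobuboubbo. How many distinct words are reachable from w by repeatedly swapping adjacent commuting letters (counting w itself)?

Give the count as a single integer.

#0=o has no predecessor
#1=o depends on [0:o]
#2=o depends on [1:o]
#3=b has no predecessor
#4=u depends on [3:b]
#5=b depends on [4:u]
#6=o depends on [2:o]
#7=u depends on [5:b]
#8=b depends on [7:u]
#9=b depends on [8:b]
#10=o depends on [6:o]
sources: [0:o, 3:b]
N(rest) = Σ N(rest − s) over sources s of rest; N(one piece) = 1:
  size 1 → [9]=1  [10]=1
  size 2 → [6,10]=1  [8,9]=1  [9,10]=2
  size 3 → [2,6,10]=1  [6,9,10]=3  [7,8,9]=1  [8,9,10]=3
  size 4 → [1,2,6,10]=1  [2,6,9,10]=4  [5,7,8,9]=1  [6,8,9,10]=6  [7,8,9,10]=4
  size 5 → [0,1,2,6,10]=1  [1,2,6,9,10]=5  [2,6,8,9,10]=10  [4,5,7,8,9]=1  [5,7,8,9,10]=5  [6,7,8,9,10]=10
  size 6 → [0,1,2,6,9,10]=6  [1,2,6,8,9,10]=15  [2,6,7,8,9,10]=20  [3,4,5,7,8,9]=1  [4,5,7,8,9,10]=6  [5,6,7,8,9,10]=15
  size 7 → [0,1,2,6,8,9,10]=21  [1,2,6,7,8,9,10]=35  [2,5,6,7,8,9,10]=35  [3,4,5,7,8,9,10]=7  [4,5,6,7,8,9,10]=21
  size 8 → [0,1,2,6,7,8,9,10]=56  [1,2,5,6,7,8,9,10]=70  [2,4,5,6,7,8,9,10]=56  [3,4,5,6,7,8,9,10]=28
  size 9 → [0,1,2,5,6,7,8,9,10]=126  [1,2,4,5,6,7,8,9,10]=126  [2,3,4,5,6,7,8,9,10]=84
  first=0(o) contributes 210
  first=3(b) contributes 252
|[w]| = 462

462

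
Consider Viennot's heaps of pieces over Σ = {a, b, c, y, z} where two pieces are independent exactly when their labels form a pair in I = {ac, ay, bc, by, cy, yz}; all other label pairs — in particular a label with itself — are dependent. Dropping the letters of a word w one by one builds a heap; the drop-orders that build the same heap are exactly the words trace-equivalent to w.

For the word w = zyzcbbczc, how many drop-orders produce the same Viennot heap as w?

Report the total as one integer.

drop 0:z onto floor
drop 1:y onto floor
drop 2:z onto {0:z}
drop 3:c onto {2:z}
drop 4:b onto {2:z}
drop 5:b onto {4:b}
drop 6:c onto {3:c}
drop 7:z onto {5:b, 6:c}
drop 8:c onto {7:z}
ground layer = {0:z, 1:y}
drop-orders for the pieces not yet dropped (sum over which currently-grounded one goes next):
  1 to go: {1} 1  {8} 1
  2 to go: {1,8} 2  {7,8} 1
  3 to go: {1,7,8} 3  {5,7,8} 1  {6,7,8} 1
  4 to go: {1,5,7,8} 4  {1,6,7,8} 4  {3,6,7,8} 1  {4,5,7,8} 1  {5,6,7,8} 2
  5 to go: {1,3,6,7,8} 5  {1,4,5,7,8} 5  {1,5,6,7,8} 10  {3,5,6,7,8} 3  {4,5,6,7,8} 3
  6 to go: {1,3,5,6,7,8} 18  {1,4,5,6,7,8} 18  {3,4,5,6,7,8} 6
  7 to go: {1,3,4,5,6,7,8} 42  {2,3,4,5,6,7,8} 6
  if 0:z drops first: 48 orders
  if 1:y drops first: 6 orders
heap linearizations: 54

54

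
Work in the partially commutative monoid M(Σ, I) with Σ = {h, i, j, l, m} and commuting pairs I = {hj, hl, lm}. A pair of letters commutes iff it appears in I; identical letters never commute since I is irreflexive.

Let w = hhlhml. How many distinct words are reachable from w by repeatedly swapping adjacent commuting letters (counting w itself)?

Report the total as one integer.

0(h) covers ∅
1(h) covers 0:h
2(l) covers ∅
3(h) covers 1:h
4(m) covers 3:h
5(l) covers 2:l
floor of heap: 0:h, 2:l
completions by unplaced set U, small U first (add the entries for U minus each lowest piece of U):
  |U|=1: {4}:1  {5}:1
  |U|=2: {2,5}:1  {3,4}:1  {4,5}:2
  |U|=3: {1,3,4}:1  {2,4,5}:3  {3,4,5}:3
  |U|=4: {0,1,3,4}:1  {1,3,4,5}:4  {2,3,4,5}:6
  start at 0(h): 10
  start at 2(l): 5
sum over floor = 15

15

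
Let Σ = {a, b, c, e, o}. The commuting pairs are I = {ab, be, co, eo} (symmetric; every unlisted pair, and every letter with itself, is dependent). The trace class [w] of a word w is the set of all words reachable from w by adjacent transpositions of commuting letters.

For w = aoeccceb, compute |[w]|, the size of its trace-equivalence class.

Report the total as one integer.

drop 0:a onto floor
drop 1:o onto {0:a}
drop 2:e onto {0:a}
drop 3:c onto {2:e}
drop 4:c onto {3:c}
drop 5:c onto {4:c}
drop 6:e onto {5:c}
drop 7:b onto {1:o, 5:c}
ground layer = {0:a}
drop-orders for the pieces not yet dropped (sum over which currently-grounded one goes next):
  1 to go: {6} 1  {7} 1
  2 to go: {1,7} 1  {6,7} 2
  3 to go: {1,6,7} 3  {5,6,7} 2
  4 to go: {1,5,6,7} 5  {4,5,6,7} 2
  5 to go: {1,4,5,6,7} 7  {3,4,5,6,7} 2
  6 to go: {1,3,4,5,6,7} 9  {2,3,4,5,6,7} 2
  if 0:a drops first: 11 orders

11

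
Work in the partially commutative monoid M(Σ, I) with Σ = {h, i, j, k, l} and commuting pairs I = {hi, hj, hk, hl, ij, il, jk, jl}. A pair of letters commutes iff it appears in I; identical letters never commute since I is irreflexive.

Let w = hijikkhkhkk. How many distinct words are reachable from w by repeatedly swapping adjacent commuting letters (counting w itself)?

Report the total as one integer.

1320

0(h) covers ∅
1(i) covers ∅
2(j) covers ∅
3(i) covers 1:i
4(k) covers 3:i
5(k) covers 4:k
6(h) covers 0:h
7(k) covers 5:k
8(h) covers 6:h
9(k) covers 7:k
10(k) covers 9:k
floor of heap: 0:h, 1:i, 2:j
completions by unplaced set U, small U first (add the entries for U minus each lowest piece of U):
  |U|=1: {2}:1  {8}:1  {10}:1
  |U|=2: {2,8}:2  {2,10}:2  {6,8}:1  {8,10}:2  {9,10}:1
  |U|=3: {0,6,8}:1  {2,6,8}:3  {2,8,10}:6  {2,9,10}:3  {6,8,10}:3  {7,9,10}:1  {8,9,10}:3
  |U|=4: {0,2,6,8}:4  {0,6,8,10}:4  {2,6,8,10}:12  {2,7,9,10}:4  {2,8,9,10}:12  {5,7,9,10}:1  {6,8,9,10}:6  {7,8,9,10}:4
  |U|=5: {0,2,6,8,10}:20  {0,6,8,9,10}:10  {2,5,7,9,10}:5  {2,6,8,9,10}:30  {2,7,8,9,10}:20  {4,5,7,9,10}:1  {5,7,8,9,10}:5  {6,7,8,9,10}:10
  |U|=6: {0,2,6,8,9,10}:60  {0,6,7,8,9,10}:20  {2,4,5,7,9,10}:6  {2,5,7,8,9,10}:30  {2,6,7,8,9,10}:60  {3,4,5,7,9,10}:1  {4,5,7,8,9,10}:6  {5,6,7,8,9,10}:15
  |U|=7: {0,2,6,7,8,9,10}:140  {0,5,6,7,8,9,10}:35  {1,3,4,5,7,9,10}:1  {2,3,4,5,7,9,10}:7  {2,4,5,7,8,9,10}:42  {2,5,6,7,8,9,10}:105  {3,4,5,7,8,9,10}:7  {4,5,6,7,8,9,10}:21
  |U|=8: {0,2,5,6,7,8,9,10}:280  {0,4,5,6,7,8,9,10}:56  {1,2,3,4,5,7,9,10}:8  {1,3,4,5,7,8,9,10}:8  {2,3,4,5,7,8,9,10}:56  {2,4,5,6,7,8,9,10}:168  {3,4,5,6,7,8,9,10}:28
  |U|=9: {0,2,4,5,6,7,8,9,10}:504  {0,3,4,5,6,7,8,9,10}:84  {1,2,3,4,5,7,8,9,10}:72  {1,3,4,5,6,7,8,9,10}:36  {2,3,4,5,6,7,8,9,10}:252
  start at 0(h): 360
  start at 1(i): 840
  start at 2(j): 120
sum over floor = 1320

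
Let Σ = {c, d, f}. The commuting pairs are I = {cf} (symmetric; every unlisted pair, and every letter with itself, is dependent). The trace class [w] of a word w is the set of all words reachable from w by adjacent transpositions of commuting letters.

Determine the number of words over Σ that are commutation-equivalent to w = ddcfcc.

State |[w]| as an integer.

drop 0:d onto floor
drop 1:d onto {0:d}
drop 2:c onto {1:d}
drop 3:f onto {1:d}
drop 4:c onto {2:c}
drop 5:c onto {4:c}
ground layer = {0:d}
drop-orders for the pieces not yet dropped (sum over which currently-grounded one goes next):
  1 to go: {3} 1  {5} 1
  2 to go: {3,5} 2  {4,5} 1
  3 to go: {2,4,5} 1  {3,4,5} 3
  4 to go: {2,3,4,5} 4
  if 0:d drops first: 4 orders

4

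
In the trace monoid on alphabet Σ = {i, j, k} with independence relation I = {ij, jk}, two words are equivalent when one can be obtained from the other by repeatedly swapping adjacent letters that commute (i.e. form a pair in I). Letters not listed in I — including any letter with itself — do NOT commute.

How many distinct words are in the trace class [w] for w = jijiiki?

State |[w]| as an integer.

piece 0:j — minimal
piece 1:i — minimal
piece 2:j rests on {0:j}
piece 3:i rests on {1:i}
piece 4:i rests on {3:i}
piece 5:k rests on {4:i}
piece 6:i rests on {5:k}
minimal pieces: {0:j, 1:i}
ways to finish when only these pieces remain (= sum over removing one remaining piece with nothing left below it):
  1 left: {2}→1  {6}→1
  2 left: {0,2}→1  {2,6}→2  {5,6}→1
  3 left: {0,2,6}→3  {2,5,6}→3  {4,5,6}→1
  4 left: {0,2,5,6}→6  {2,4,5,6}→4  {3,4,5,6}→1
  5 left: {0,2,4,5,6}→10  {1,3,4,5,6}→1  {2,3,4,5,6}→5
  placing 0:j first → 6 extensions
  placing 1:i first → 15 extensions
total linear extensions = 21

21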